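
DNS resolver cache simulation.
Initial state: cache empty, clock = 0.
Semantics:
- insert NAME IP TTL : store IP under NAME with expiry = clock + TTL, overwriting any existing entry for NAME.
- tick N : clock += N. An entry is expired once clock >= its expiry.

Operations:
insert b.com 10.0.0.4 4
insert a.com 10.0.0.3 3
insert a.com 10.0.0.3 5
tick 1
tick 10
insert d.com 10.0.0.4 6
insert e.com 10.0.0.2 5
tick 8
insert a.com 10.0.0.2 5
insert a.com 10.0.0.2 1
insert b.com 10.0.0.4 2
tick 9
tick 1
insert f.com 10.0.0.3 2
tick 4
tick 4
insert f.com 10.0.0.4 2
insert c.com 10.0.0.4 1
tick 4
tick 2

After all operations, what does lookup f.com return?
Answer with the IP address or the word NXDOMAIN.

Op 1: insert b.com -> 10.0.0.4 (expiry=0+4=4). clock=0
Op 2: insert a.com -> 10.0.0.3 (expiry=0+3=3). clock=0
Op 3: insert a.com -> 10.0.0.3 (expiry=0+5=5). clock=0
Op 4: tick 1 -> clock=1.
Op 5: tick 10 -> clock=11. purged={a.com,b.com}
Op 6: insert d.com -> 10.0.0.4 (expiry=11+6=17). clock=11
Op 7: insert e.com -> 10.0.0.2 (expiry=11+5=16). clock=11
Op 8: tick 8 -> clock=19. purged={d.com,e.com}
Op 9: insert a.com -> 10.0.0.2 (expiry=19+5=24). clock=19
Op 10: insert a.com -> 10.0.0.2 (expiry=19+1=20). clock=19
Op 11: insert b.com -> 10.0.0.4 (expiry=19+2=21). clock=19
Op 12: tick 9 -> clock=28. purged={a.com,b.com}
Op 13: tick 1 -> clock=29.
Op 14: insert f.com -> 10.0.0.3 (expiry=29+2=31). clock=29
Op 15: tick 4 -> clock=33. purged={f.com}
Op 16: tick 4 -> clock=37.
Op 17: insert f.com -> 10.0.0.4 (expiry=37+2=39). clock=37
Op 18: insert c.com -> 10.0.0.4 (expiry=37+1=38). clock=37
Op 19: tick 4 -> clock=41. purged={c.com,f.com}
Op 20: tick 2 -> clock=43.
lookup f.com: not in cache (expired or never inserted)

Answer: NXDOMAIN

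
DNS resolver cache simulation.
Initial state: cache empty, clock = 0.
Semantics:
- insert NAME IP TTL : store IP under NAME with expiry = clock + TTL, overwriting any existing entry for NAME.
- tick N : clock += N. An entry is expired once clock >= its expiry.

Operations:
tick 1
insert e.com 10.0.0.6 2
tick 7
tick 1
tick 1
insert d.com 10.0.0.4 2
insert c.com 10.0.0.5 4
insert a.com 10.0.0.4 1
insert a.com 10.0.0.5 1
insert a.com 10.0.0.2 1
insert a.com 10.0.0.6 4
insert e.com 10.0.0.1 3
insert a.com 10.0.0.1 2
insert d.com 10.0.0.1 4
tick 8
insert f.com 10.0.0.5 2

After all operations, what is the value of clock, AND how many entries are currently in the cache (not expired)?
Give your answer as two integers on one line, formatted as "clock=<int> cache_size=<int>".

Answer: clock=18 cache_size=1

Derivation:
Op 1: tick 1 -> clock=1.
Op 2: insert e.com -> 10.0.0.6 (expiry=1+2=3). clock=1
Op 3: tick 7 -> clock=8. purged={e.com}
Op 4: tick 1 -> clock=9.
Op 5: tick 1 -> clock=10.
Op 6: insert d.com -> 10.0.0.4 (expiry=10+2=12). clock=10
Op 7: insert c.com -> 10.0.0.5 (expiry=10+4=14). clock=10
Op 8: insert a.com -> 10.0.0.4 (expiry=10+1=11). clock=10
Op 9: insert a.com -> 10.0.0.5 (expiry=10+1=11). clock=10
Op 10: insert a.com -> 10.0.0.2 (expiry=10+1=11). clock=10
Op 11: insert a.com -> 10.0.0.6 (expiry=10+4=14). clock=10
Op 12: insert e.com -> 10.0.0.1 (expiry=10+3=13). clock=10
Op 13: insert a.com -> 10.0.0.1 (expiry=10+2=12). clock=10
Op 14: insert d.com -> 10.0.0.1 (expiry=10+4=14). clock=10
Op 15: tick 8 -> clock=18. purged={a.com,c.com,d.com,e.com}
Op 16: insert f.com -> 10.0.0.5 (expiry=18+2=20). clock=18
Final clock = 18
Final cache (unexpired): {f.com} -> size=1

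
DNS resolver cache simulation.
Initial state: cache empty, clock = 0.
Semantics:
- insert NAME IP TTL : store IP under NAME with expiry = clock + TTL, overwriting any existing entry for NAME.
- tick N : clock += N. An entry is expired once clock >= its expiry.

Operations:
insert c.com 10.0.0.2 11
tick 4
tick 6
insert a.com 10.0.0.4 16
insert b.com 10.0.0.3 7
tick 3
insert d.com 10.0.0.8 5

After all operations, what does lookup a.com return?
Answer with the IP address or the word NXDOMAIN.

Op 1: insert c.com -> 10.0.0.2 (expiry=0+11=11). clock=0
Op 2: tick 4 -> clock=4.
Op 3: tick 6 -> clock=10.
Op 4: insert a.com -> 10.0.0.4 (expiry=10+16=26). clock=10
Op 5: insert b.com -> 10.0.0.3 (expiry=10+7=17). clock=10
Op 6: tick 3 -> clock=13. purged={c.com}
Op 7: insert d.com -> 10.0.0.8 (expiry=13+5=18). clock=13
lookup a.com: present, ip=10.0.0.4 expiry=26 > clock=13

Answer: 10.0.0.4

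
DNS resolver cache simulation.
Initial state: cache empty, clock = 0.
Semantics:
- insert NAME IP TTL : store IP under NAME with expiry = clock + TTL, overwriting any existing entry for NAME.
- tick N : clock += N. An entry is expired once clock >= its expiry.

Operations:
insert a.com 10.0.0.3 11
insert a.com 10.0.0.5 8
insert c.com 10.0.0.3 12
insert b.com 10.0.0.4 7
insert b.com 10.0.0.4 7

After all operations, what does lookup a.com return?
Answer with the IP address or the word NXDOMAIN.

Answer: 10.0.0.5

Derivation:
Op 1: insert a.com -> 10.0.0.3 (expiry=0+11=11). clock=0
Op 2: insert a.com -> 10.0.0.5 (expiry=0+8=8). clock=0
Op 3: insert c.com -> 10.0.0.3 (expiry=0+12=12). clock=0
Op 4: insert b.com -> 10.0.0.4 (expiry=0+7=7). clock=0
Op 5: insert b.com -> 10.0.0.4 (expiry=0+7=7). clock=0
lookup a.com: present, ip=10.0.0.5 expiry=8 > clock=0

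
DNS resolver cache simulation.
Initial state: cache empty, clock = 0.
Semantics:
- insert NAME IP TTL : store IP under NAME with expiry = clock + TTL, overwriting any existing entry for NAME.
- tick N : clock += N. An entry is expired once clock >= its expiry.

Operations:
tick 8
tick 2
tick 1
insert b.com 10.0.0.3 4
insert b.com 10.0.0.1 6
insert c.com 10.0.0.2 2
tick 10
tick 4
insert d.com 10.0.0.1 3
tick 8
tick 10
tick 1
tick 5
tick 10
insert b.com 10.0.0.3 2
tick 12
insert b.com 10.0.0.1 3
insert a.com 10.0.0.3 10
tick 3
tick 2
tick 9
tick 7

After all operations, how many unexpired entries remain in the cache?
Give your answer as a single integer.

Answer: 0

Derivation:
Op 1: tick 8 -> clock=8.
Op 2: tick 2 -> clock=10.
Op 3: tick 1 -> clock=11.
Op 4: insert b.com -> 10.0.0.3 (expiry=11+4=15). clock=11
Op 5: insert b.com -> 10.0.0.1 (expiry=11+6=17). clock=11
Op 6: insert c.com -> 10.0.0.2 (expiry=11+2=13). clock=11
Op 7: tick 10 -> clock=21. purged={b.com,c.com}
Op 8: tick 4 -> clock=25.
Op 9: insert d.com -> 10.0.0.1 (expiry=25+3=28). clock=25
Op 10: tick 8 -> clock=33. purged={d.com}
Op 11: tick 10 -> clock=43.
Op 12: tick 1 -> clock=44.
Op 13: tick 5 -> clock=49.
Op 14: tick 10 -> clock=59.
Op 15: insert b.com -> 10.0.0.3 (expiry=59+2=61). clock=59
Op 16: tick 12 -> clock=71. purged={b.com}
Op 17: insert b.com -> 10.0.0.1 (expiry=71+3=74). clock=71
Op 18: insert a.com -> 10.0.0.3 (expiry=71+10=81). clock=71
Op 19: tick 3 -> clock=74. purged={b.com}
Op 20: tick 2 -> clock=76.
Op 21: tick 9 -> clock=85. purged={a.com}
Op 22: tick 7 -> clock=92.
Final cache (unexpired): {} -> size=0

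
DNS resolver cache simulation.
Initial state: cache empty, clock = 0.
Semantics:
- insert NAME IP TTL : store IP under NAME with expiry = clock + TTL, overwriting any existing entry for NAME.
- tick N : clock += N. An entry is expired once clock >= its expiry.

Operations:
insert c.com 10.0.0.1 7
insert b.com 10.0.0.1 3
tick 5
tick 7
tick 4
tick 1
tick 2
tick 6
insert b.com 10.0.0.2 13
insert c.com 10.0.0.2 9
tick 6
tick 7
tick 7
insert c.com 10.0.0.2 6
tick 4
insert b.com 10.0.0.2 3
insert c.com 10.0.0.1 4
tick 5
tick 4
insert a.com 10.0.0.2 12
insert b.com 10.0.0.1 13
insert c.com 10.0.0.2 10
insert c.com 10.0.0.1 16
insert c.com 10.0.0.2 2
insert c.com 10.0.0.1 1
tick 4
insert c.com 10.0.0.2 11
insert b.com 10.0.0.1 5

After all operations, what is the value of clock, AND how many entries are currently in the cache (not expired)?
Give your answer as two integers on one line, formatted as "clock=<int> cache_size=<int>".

Op 1: insert c.com -> 10.0.0.1 (expiry=0+7=7). clock=0
Op 2: insert b.com -> 10.0.0.1 (expiry=0+3=3). clock=0
Op 3: tick 5 -> clock=5. purged={b.com}
Op 4: tick 7 -> clock=12. purged={c.com}
Op 5: tick 4 -> clock=16.
Op 6: tick 1 -> clock=17.
Op 7: tick 2 -> clock=19.
Op 8: tick 6 -> clock=25.
Op 9: insert b.com -> 10.0.0.2 (expiry=25+13=38). clock=25
Op 10: insert c.com -> 10.0.0.2 (expiry=25+9=34). clock=25
Op 11: tick 6 -> clock=31.
Op 12: tick 7 -> clock=38. purged={b.com,c.com}
Op 13: tick 7 -> clock=45.
Op 14: insert c.com -> 10.0.0.2 (expiry=45+6=51). clock=45
Op 15: tick 4 -> clock=49.
Op 16: insert b.com -> 10.0.0.2 (expiry=49+3=52). clock=49
Op 17: insert c.com -> 10.0.0.1 (expiry=49+4=53). clock=49
Op 18: tick 5 -> clock=54. purged={b.com,c.com}
Op 19: tick 4 -> clock=58.
Op 20: insert a.com -> 10.0.0.2 (expiry=58+12=70). clock=58
Op 21: insert b.com -> 10.0.0.1 (expiry=58+13=71). clock=58
Op 22: insert c.com -> 10.0.0.2 (expiry=58+10=68). clock=58
Op 23: insert c.com -> 10.0.0.1 (expiry=58+16=74). clock=58
Op 24: insert c.com -> 10.0.0.2 (expiry=58+2=60). clock=58
Op 25: insert c.com -> 10.0.0.1 (expiry=58+1=59). clock=58
Op 26: tick 4 -> clock=62. purged={c.com}
Op 27: insert c.com -> 10.0.0.2 (expiry=62+11=73). clock=62
Op 28: insert b.com -> 10.0.0.1 (expiry=62+5=67). clock=62
Final clock = 62
Final cache (unexpired): {a.com,b.com,c.com} -> size=3

Answer: clock=62 cache_size=3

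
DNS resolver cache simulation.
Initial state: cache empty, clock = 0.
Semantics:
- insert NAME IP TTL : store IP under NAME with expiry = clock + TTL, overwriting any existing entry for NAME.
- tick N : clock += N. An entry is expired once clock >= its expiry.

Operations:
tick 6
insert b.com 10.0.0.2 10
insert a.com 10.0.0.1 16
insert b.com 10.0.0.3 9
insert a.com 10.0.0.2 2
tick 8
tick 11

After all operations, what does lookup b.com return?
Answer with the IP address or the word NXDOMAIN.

Answer: NXDOMAIN

Derivation:
Op 1: tick 6 -> clock=6.
Op 2: insert b.com -> 10.0.0.2 (expiry=6+10=16). clock=6
Op 3: insert a.com -> 10.0.0.1 (expiry=6+16=22). clock=6
Op 4: insert b.com -> 10.0.0.3 (expiry=6+9=15). clock=6
Op 5: insert a.com -> 10.0.0.2 (expiry=6+2=8). clock=6
Op 6: tick 8 -> clock=14. purged={a.com}
Op 7: tick 11 -> clock=25. purged={b.com}
lookup b.com: not in cache (expired or never inserted)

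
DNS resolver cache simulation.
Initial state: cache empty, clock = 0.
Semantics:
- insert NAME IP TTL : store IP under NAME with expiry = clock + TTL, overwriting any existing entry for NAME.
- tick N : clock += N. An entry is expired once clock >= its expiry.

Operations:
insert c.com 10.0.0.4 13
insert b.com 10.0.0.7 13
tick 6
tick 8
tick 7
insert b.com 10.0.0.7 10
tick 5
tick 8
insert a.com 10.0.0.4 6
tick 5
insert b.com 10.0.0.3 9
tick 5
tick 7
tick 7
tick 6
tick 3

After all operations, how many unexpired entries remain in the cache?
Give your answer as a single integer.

Answer: 0

Derivation:
Op 1: insert c.com -> 10.0.0.4 (expiry=0+13=13). clock=0
Op 2: insert b.com -> 10.0.0.7 (expiry=0+13=13). clock=0
Op 3: tick 6 -> clock=6.
Op 4: tick 8 -> clock=14. purged={b.com,c.com}
Op 5: tick 7 -> clock=21.
Op 6: insert b.com -> 10.0.0.7 (expiry=21+10=31). clock=21
Op 7: tick 5 -> clock=26.
Op 8: tick 8 -> clock=34. purged={b.com}
Op 9: insert a.com -> 10.0.0.4 (expiry=34+6=40). clock=34
Op 10: tick 5 -> clock=39.
Op 11: insert b.com -> 10.0.0.3 (expiry=39+9=48). clock=39
Op 12: tick 5 -> clock=44. purged={a.com}
Op 13: tick 7 -> clock=51. purged={b.com}
Op 14: tick 7 -> clock=58.
Op 15: tick 6 -> clock=64.
Op 16: tick 3 -> clock=67.
Final cache (unexpired): {} -> size=0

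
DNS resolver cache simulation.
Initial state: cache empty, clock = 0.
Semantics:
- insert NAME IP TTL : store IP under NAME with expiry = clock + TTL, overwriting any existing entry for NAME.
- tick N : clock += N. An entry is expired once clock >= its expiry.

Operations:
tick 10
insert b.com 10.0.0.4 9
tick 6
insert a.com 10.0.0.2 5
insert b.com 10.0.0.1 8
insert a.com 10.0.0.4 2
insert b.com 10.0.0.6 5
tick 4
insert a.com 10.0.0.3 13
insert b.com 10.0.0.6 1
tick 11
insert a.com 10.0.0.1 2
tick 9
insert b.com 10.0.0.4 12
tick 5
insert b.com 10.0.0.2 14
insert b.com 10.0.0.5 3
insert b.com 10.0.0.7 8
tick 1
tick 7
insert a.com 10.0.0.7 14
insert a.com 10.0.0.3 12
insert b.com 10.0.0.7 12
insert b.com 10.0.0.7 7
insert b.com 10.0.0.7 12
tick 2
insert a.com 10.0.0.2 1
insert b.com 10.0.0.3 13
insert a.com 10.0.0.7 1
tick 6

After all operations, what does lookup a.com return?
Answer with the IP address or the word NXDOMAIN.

Op 1: tick 10 -> clock=10.
Op 2: insert b.com -> 10.0.0.4 (expiry=10+9=19). clock=10
Op 3: tick 6 -> clock=16.
Op 4: insert a.com -> 10.0.0.2 (expiry=16+5=21). clock=16
Op 5: insert b.com -> 10.0.0.1 (expiry=16+8=24). clock=16
Op 6: insert a.com -> 10.0.0.4 (expiry=16+2=18). clock=16
Op 7: insert b.com -> 10.0.0.6 (expiry=16+5=21). clock=16
Op 8: tick 4 -> clock=20. purged={a.com}
Op 9: insert a.com -> 10.0.0.3 (expiry=20+13=33). clock=20
Op 10: insert b.com -> 10.0.0.6 (expiry=20+1=21). clock=20
Op 11: tick 11 -> clock=31. purged={b.com}
Op 12: insert a.com -> 10.0.0.1 (expiry=31+2=33). clock=31
Op 13: tick 9 -> clock=40. purged={a.com}
Op 14: insert b.com -> 10.0.0.4 (expiry=40+12=52). clock=40
Op 15: tick 5 -> clock=45.
Op 16: insert b.com -> 10.0.0.2 (expiry=45+14=59). clock=45
Op 17: insert b.com -> 10.0.0.5 (expiry=45+3=48). clock=45
Op 18: insert b.com -> 10.0.0.7 (expiry=45+8=53). clock=45
Op 19: tick 1 -> clock=46.
Op 20: tick 7 -> clock=53. purged={b.com}
Op 21: insert a.com -> 10.0.0.7 (expiry=53+14=67). clock=53
Op 22: insert a.com -> 10.0.0.3 (expiry=53+12=65). clock=53
Op 23: insert b.com -> 10.0.0.7 (expiry=53+12=65). clock=53
Op 24: insert b.com -> 10.0.0.7 (expiry=53+7=60). clock=53
Op 25: insert b.com -> 10.0.0.7 (expiry=53+12=65). clock=53
Op 26: tick 2 -> clock=55.
Op 27: insert a.com -> 10.0.0.2 (expiry=55+1=56). clock=55
Op 28: insert b.com -> 10.0.0.3 (expiry=55+13=68). clock=55
Op 29: insert a.com -> 10.0.0.7 (expiry=55+1=56). clock=55
Op 30: tick 6 -> clock=61. purged={a.com}
lookup a.com: not in cache (expired or never inserted)

Answer: NXDOMAIN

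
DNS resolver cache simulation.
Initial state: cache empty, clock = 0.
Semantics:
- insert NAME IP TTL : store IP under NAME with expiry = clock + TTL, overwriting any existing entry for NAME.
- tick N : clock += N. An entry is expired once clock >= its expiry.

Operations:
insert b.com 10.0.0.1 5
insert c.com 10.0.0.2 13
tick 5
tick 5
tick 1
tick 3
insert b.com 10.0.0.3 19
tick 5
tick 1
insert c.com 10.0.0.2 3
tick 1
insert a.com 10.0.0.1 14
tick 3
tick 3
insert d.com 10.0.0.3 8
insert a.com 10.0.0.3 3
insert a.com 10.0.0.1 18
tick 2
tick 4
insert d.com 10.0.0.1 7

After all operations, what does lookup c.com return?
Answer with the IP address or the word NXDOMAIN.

Op 1: insert b.com -> 10.0.0.1 (expiry=0+5=5). clock=0
Op 2: insert c.com -> 10.0.0.2 (expiry=0+13=13). clock=0
Op 3: tick 5 -> clock=5. purged={b.com}
Op 4: tick 5 -> clock=10.
Op 5: tick 1 -> clock=11.
Op 6: tick 3 -> clock=14. purged={c.com}
Op 7: insert b.com -> 10.0.0.3 (expiry=14+19=33). clock=14
Op 8: tick 5 -> clock=19.
Op 9: tick 1 -> clock=20.
Op 10: insert c.com -> 10.0.0.2 (expiry=20+3=23). clock=20
Op 11: tick 1 -> clock=21.
Op 12: insert a.com -> 10.0.0.1 (expiry=21+14=35). clock=21
Op 13: tick 3 -> clock=24. purged={c.com}
Op 14: tick 3 -> clock=27.
Op 15: insert d.com -> 10.0.0.3 (expiry=27+8=35). clock=27
Op 16: insert a.com -> 10.0.0.3 (expiry=27+3=30). clock=27
Op 17: insert a.com -> 10.0.0.1 (expiry=27+18=45). clock=27
Op 18: tick 2 -> clock=29.
Op 19: tick 4 -> clock=33. purged={b.com}
Op 20: insert d.com -> 10.0.0.1 (expiry=33+7=40). clock=33
lookup c.com: not in cache (expired or never inserted)

Answer: NXDOMAIN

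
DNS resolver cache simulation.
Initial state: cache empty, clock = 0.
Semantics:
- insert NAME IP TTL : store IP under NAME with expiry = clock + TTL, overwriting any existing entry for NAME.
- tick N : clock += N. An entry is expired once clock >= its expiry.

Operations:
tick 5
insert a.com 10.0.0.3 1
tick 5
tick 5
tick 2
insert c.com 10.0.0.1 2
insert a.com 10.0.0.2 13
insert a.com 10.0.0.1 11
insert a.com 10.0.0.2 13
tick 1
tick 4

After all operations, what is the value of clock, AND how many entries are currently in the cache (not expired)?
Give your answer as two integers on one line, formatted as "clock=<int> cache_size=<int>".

Op 1: tick 5 -> clock=5.
Op 2: insert a.com -> 10.0.0.3 (expiry=5+1=6). clock=5
Op 3: tick 5 -> clock=10. purged={a.com}
Op 4: tick 5 -> clock=15.
Op 5: tick 2 -> clock=17.
Op 6: insert c.com -> 10.0.0.1 (expiry=17+2=19). clock=17
Op 7: insert a.com -> 10.0.0.2 (expiry=17+13=30). clock=17
Op 8: insert a.com -> 10.0.0.1 (expiry=17+11=28). clock=17
Op 9: insert a.com -> 10.0.0.2 (expiry=17+13=30). clock=17
Op 10: tick 1 -> clock=18.
Op 11: tick 4 -> clock=22. purged={c.com}
Final clock = 22
Final cache (unexpired): {a.com} -> size=1

Answer: clock=22 cache_size=1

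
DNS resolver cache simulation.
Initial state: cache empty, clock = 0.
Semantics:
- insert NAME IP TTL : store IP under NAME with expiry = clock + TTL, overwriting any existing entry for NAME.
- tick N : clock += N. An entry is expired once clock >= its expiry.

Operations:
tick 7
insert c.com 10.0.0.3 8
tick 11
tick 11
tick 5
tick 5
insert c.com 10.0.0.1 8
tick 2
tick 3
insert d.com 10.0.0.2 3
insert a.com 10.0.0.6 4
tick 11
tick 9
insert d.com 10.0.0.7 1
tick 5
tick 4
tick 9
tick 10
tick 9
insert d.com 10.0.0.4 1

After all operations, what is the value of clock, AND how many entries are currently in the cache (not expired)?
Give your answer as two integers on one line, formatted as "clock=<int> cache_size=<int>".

Op 1: tick 7 -> clock=7.
Op 2: insert c.com -> 10.0.0.3 (expiry=7+8=15). clock=7
Op 3: tick 11 -> clock=18. purged={c.com}
Op 4: tick 11 -> clock=29.
Op 5: tick 5 -> clock=34.
Op 6: tick 5 -> clock=39.
Op 7: insert c.com -> 10.0.0.1 (expiry=39+8=47). clock=39
Op 8: tick 2 -> clock=41.
Op 9: tick 3 -> clock=44.
Op 10: insert d.com -> 10.0.0.2 (expiry=44+3=47). clock=44
Op 11: insert a.com -> 10.0.0.6 (expiry=44+4=48). clock=44
Op 12: tick 11 -> clock=55. purged={a.com,c.com,d.com}
Op 13: tick 9 -> clock=64.
Op 14: insert d.com -> 10.0.0.7 (expiry=64+1=65). clock=64
Op 15: tick 5 -> clock=69. purged={d.com}
Op 16: tick 4 -> clock=73.
Op 17: tick 9 -> clock=82.
Op 18: tick 10 -> clock=92.
Op 19: tick 9 -> clock=101.
Op 20: insert d.com -> 10.0.0.4 (expiry=101+1=102). clock=101
Final clock = 101
Final cache (unexpired): {d.com} -> size=1

Answer: clock=101 cache_size=1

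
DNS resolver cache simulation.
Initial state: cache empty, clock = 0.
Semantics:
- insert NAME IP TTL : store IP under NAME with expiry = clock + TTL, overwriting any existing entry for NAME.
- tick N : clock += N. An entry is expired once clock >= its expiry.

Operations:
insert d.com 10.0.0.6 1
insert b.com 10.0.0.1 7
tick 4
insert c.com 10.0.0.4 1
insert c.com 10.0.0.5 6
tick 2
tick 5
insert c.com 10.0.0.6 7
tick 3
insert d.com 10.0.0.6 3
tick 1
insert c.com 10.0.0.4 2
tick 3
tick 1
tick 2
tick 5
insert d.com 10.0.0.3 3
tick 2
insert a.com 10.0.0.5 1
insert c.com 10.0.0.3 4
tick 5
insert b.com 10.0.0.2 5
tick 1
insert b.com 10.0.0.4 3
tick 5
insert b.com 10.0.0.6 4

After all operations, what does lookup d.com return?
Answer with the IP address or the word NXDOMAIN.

Answer: NXDOMAIN

Derivation:
Op 1: insert d.com -> 10.0.0.6 (expiry=0+1=1). clock=0
Op 2: insert b.com -> 10.0.0.1 (expiry=0+7=7). clock=0
Op 3: tick 4 -> clock=4. purged={d.com}
Op 4: insert c.com -> 10.0.0.4 (expiry=4+1=5). clock=4
Op 5: insert c.com -> 10.0.0.5 (expiry=4+6=10). clock=4
Op 6: tick 2 -> clock=6.
Op 7: tick 5 -> clock=11. purged={b.com,c.com}
Op 8: insert c.com -> 10.0.0.6 (expiry=11+7=18). clock=11
Op 9: tick 3 -> clock=14.
Op 10: insert d.com -> 10.0.0.6 (expiry=14+3=17). clock=14
Op 11: tick 1 -> clock=15.
Op 12: insert c.com -> 10.0.0.4 (expiry=15+2=17). clock=15
Op 13: tick 3 -> clock=18. purged={c.com,d.com}
Op 14: tick 1 -> clock=19.
Op 15: tick 2 -> clock=21.
Op 16: tick 5 -> clock=26.
Op 17: insert d.com -> 10.0.0.3 (expiry=26+3=29). clock=26
Op 18: tick 2 -> clock=28.
Op 19: insert a.com -> 10.0.0.5 (expiry=28+1=29). clock=28
Op 20: insert c.com -> 10.0.0.3 (expiry=28+4=32). clock=28
Op 21: tick 5 -> clock=33. purged={a.com,c.com,d.com}
Op 22: insert b.com -> 10.0.0.2 (expiry=33+5=38). clock=33
Op 23: tick 1 -> clock=34.
Op 24: insert b.com -> 10.0.0.4 (expiry=34+3=37). clock=34
Op 25: tick 5 -> clock=39. purged={b.com}
Op 26: insert b.com -> 10.0.0.6 (expiry=39+4=43). clock=39
lookup d.com: not in cache (expired or never inserted)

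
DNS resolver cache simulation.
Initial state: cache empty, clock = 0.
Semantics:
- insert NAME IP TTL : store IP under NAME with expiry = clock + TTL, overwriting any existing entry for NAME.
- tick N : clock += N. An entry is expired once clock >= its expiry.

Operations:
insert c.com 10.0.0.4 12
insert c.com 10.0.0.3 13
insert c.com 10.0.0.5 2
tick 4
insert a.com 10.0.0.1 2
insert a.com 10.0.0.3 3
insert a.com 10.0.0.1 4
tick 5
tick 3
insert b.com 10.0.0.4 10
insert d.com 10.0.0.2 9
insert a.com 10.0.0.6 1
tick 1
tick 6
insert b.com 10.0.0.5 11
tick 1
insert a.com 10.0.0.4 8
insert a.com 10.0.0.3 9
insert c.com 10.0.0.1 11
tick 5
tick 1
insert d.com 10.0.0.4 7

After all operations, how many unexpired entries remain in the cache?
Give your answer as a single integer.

Op 1: insert c.com -> 10.0.0.4 (expiry=0+12=12). clock=0
Op 2: insert c.com -> 10.0.0.3 (expiry=0+13=13). clock=0
Op 3: insert c.com -> 10.0.0.5 (expiry=0+2=2). clock=0
Op 4: tick 4 -> clock=4. purged={c.com}
Op 5: insert a.com -> 10.0.0.1 (expiry=4+2=6). clock=4
Op 6: insert a.com -> 10.0.0.3 (expiry=4+3=7). clock=4
Op 7: insert a.com -> 10.0.0.1 (expiry=4+4=8). clock=4
Op 8: tick 5 -> clock=9. purged={a.com}
Op 9: tick 3 -> clock=12.
Op 10: insert b.com -> 10.0.0.4 (expiry=12+10=22). clock=12
Op 11: insert d.com -> 10.0.0.2 (expiry=12+9=21). clock=12
Op 12: insert a.com -> 10.0.0.6 (expiry=12+1=13). clock=12
Op 13: tick 1 -> clock=13. purged={a.com}
Op 14: tick 6 -> clock=19.
Op 15: insert b.com -> 10.0.0.5 (expiry=19+11=30). clock=19
Op 16: tick 1 -> clock=20.
Op 17: insert a.com -> 10.0.0.4 (expiry=20+8=28). clock=20
Op 18: insert a.com -> 10.0.0.3 (expiry=20+9=29). clock=20
Op 19: insert c.com -> 10.0.0.1 (expiry=20+11=31). clock=20
Op 20: tick 5 -> clock=25. purged={d.com}
Op 21: tick 1 -> clock=26.
Op 22: insert d.com -> 10.0.0.4 (expiry=26+7=33). clock=26
Final cache (unexpired): {a.com,b.com,c.com,d.com} -> size=4

Answer: 4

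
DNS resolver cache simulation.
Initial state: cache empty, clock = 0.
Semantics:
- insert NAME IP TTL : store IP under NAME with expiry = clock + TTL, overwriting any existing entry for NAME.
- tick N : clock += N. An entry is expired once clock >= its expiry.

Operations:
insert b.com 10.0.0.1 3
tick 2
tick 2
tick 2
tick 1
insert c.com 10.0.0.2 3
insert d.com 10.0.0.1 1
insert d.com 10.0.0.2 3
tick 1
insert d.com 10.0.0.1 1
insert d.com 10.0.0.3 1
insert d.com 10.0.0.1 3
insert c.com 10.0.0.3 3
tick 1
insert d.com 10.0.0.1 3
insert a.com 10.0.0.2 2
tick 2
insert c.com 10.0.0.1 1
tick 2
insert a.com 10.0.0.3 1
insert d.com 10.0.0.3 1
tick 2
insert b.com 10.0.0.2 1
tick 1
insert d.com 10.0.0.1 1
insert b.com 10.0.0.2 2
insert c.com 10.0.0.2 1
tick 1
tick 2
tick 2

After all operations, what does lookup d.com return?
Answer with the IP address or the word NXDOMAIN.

Answer: NXDOMAIN

Derivation:
Op 1: insert b.com -> 10.0.0.1 (expiry=0+3=3). clock=0
Op 2: tick 2 -> clock=2.
Op 3: tick 2 -> clock=4. purged={b.com}
Op 4: tick 2 -> clock=6.
Op 5: tick 1 -> clock=7.
Op 6: insert c.com -> 10.0.0.2 (expiry=7+3=10). clock=7
Op 7: insert d.com -> 10.0.0.1 (expiry=7+1=8). clock=7
Op 8: insert d.com -> 10.0.0.2 (expiry=7+3=10). clock=7
Op 9: tick 1 -> clock=8.
Op 10: insert d.com -> 10.0.0.1 (expiry=8+1=9). clock=8
Op 11: insert d.com -> 10.0.0.3 (expiry=8+1=9). clock=8
Op 12: insert d.com -> 10.0.0.1 (expiry=8+3=11). clock=8
Op 13: insert c.com -> 10.0.0.3 (expiry=8+3=11). clock=8
Op 14: tick 1 -> clock=9.
Op 15: insert d.com -> 10.0.0.1 (expiry=9+3=12). clock=9
Op 16: insert a.com -> 10.0.0.2 (expiry=9+2=11). clock=9
Op 17: tick 2 -> clock=11. purged={a.com,c.com}
Op 18: insert c.com -> 10.0.0.1 (expiry=11+1=12). clock=11
Op 19: tick 2 -> clock=13. purged={c.com,d.com}
Op 20: insert a.com -> 10.0.0.3 (expiry=13+1=14). clock=13
Op 21: insert d.com -> 10.0.0.3 (expiry=13+1=14). clock=13
Op 22: tick 2 -> clock=15. purged={a.com,d.com}
Op 23: insert b.com -> 10.0.0.2 (expiry=15+1=16). clock=15
Op 24: tick 1 -> clock=16. purged={b.com}
Op 25: insert d.com -> 10.0.0.1 (expiry=16+1=17). clock=16
Op 26: insert b.com -> 10.0.0.2 (expiry=16+2=18). clock=16
Op 27: insert c.com -> 10.0.0.2 (expiry=16+1=17). clock=16
Op 28: tick 1 -> clock=17. purged={c.com,d.com}
Op 29: tick 2 -> clock=19. purged={b.com}
Op 30: tick 2 -> clock=21.
lookup d.com: not in cache (expired or never inserted)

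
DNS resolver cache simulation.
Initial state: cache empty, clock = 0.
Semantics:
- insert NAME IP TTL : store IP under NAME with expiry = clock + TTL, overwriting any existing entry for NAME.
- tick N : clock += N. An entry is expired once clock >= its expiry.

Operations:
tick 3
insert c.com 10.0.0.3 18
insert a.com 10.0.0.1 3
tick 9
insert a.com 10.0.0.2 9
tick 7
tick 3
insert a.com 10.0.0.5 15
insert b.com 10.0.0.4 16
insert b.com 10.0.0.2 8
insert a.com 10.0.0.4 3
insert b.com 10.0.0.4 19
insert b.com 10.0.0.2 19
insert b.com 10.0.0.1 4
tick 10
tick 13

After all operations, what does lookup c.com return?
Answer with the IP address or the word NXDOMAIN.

Op 1: tick 3 -> clock=3.
Op 2: insert c.com -> 10.0.0.3 (expiry=3+18=21). clock=3
Op 3: insert a.com -> 10.0.0.1 (expiry=3+3=6). clock=3
Op 4: tick 9 -> clock=12. purged={a.com}
Op 5: insert a.com -> 10.0.0.2 (expiry=12+9=21). clock=12
Op 6: tick 7 -> clock=19.
Op 7: tick 3 -> clock=22. purged={a.com,c.com}
Op 8: insert a.com -> 10.0.0.5 (expiry=22+15=37). clock=22
Op 9: insert b.com -> 10.0.0.4 (expiry=22+16=38). clock=22
Op 10: insert b.com -> 10.0.0.2 (expiry=22+8=30). clock=22
Op 11: insert a.com -> 10.0.0.4 (expiry=22+3=25). clock=22
Op 12: insert b.com -> 10.0.0.4 (expiry=22+19=41). clock=22
Op 13: insert b.com -> 10.0.0.2 (expiry=22+19=41). clock=22
Op 14: insert b.com -> 10.0.0.1 (expiry=22+4=26). clock=22
Op 15: tick 10 -> clock=32. purged={a.com,b.com}
Op 16: tick 13 -> clock=45.
lookup c.com: not in cache (expired or never inserted)

Answer: NXDOMAIN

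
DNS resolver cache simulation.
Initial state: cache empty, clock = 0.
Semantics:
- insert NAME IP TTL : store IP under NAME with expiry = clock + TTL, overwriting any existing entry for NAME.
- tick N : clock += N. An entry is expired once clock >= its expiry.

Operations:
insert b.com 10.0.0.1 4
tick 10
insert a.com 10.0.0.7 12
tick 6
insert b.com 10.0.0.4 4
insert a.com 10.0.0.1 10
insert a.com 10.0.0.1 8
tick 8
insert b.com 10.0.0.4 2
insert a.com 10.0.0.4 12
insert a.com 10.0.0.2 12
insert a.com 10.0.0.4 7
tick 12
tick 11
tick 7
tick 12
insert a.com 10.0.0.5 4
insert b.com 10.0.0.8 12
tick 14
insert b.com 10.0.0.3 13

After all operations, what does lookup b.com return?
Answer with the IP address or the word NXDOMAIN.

Answer: 10.0.0.3

Derivation:
Op 1: insert b.com -> 10.0.0.1 (expiry=0+4=4). clock=0
Op 2: tick 10 -> clock=10. purged={b.com}
Op 3: insert a.com -> 10.0.0.7 (expiry=10+12=22). clock=10
Op 4: tick 6 -> clock=16.
Op 5: insert b.com -> 10.0.0.4 (expiry=16+4=20). clock=16
Op 6: insert a.com -> 10.0.0.1 (expiry=16+10=26). clock=16
Op 7: insert a.com -> 10.0.0.1 (expiry=16+8=24). clock=16
Op 8: tick 8 -> clock=24. purged={a.com,b.com}
Op 9: insert b.com -> 10.0.0.4 (expiry=24+2=26). clock=24
Op 10: insert a.com -> 10.0.0.4 (expiry=24+12=36). clock=24
Op 11: insert a.com -> 10.0.0.2 (expiry=24+12=36). clock=24
Op 12: insert a.com -> 10.0.0.4 (expiry=24+7=31). clock=24
Op 13: tick 12 -> clock=36. purged={a.com,b.com}
Op 14: tick 11 -> clock=47.
Op 15: tick 7 -> clock=54.
Op 16: tick 12 -> clock=66.
Op 17: insert a.com -> 10.0.0.5 (expiry=66+4=70). clock=66
Op 18: insert b.com -> 10.0.0.8 (expiry=66+12=78). clock=66
Op 19: tick 14 -> clock=80. purged={a.com,b.com}
Op 20: insert b.com -> 10.0.0.3 (expiry=80+13=93). clock=80
lookup b.com: present, ip=10.0.0.3 expiry=93 > clock=80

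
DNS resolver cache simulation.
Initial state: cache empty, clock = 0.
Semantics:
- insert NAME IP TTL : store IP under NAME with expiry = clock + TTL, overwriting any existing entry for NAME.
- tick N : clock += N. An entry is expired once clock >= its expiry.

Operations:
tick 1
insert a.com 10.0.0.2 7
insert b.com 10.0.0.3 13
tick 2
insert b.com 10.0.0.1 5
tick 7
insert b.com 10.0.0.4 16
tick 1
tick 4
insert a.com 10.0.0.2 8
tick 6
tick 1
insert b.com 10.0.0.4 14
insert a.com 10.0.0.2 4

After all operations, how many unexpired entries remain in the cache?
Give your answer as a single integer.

Op 1: tick 1 -> clock=1.
Op 2: insert a.com -> 10.0.0.2 (expiry=1+7=8). clock=1
Op 3: insert b.com -> 10.0.0.3 (expiry=1+13=14). clock=1
Op 4: tick 2 -> clock=3.
Op 5: insert b.com -> 10.0.0.1 (expiry=3+5=8). clock=3
Op 6: tick 7 -> clock=10. purged={a.com,b.com}
Op 7: insert b.com -> 10.0.0.4 (expiry=10+16=26). clock=10
Op 8: tick 1 -> clock=11.
Op 9: tick 4 -> clock=15.
Op 10: insert a.com -> 10.0.0.2 (expiry=15+8=23). clock=15
Op 11: tick 6 -> clock=21.
Op 12: tick 1 -> clock=22.
Op 13: insert b.com -> 10.0.0.4 (expiry=22+14=36). clock=22
Op 14: insert a.com -> 10.0.0.2 (expiry=22+4=26). clock=22
Final cache (unexpired): {a.com,b.com} -> size=2

Answer: 2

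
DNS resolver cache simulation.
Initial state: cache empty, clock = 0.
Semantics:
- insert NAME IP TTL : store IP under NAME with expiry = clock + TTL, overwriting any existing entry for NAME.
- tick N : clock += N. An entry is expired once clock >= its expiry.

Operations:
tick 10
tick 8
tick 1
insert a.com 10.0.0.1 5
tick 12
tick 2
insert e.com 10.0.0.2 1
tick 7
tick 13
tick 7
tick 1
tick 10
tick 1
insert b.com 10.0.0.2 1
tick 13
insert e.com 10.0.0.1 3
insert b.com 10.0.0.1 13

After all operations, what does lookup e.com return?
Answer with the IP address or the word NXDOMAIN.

Answer: 10.0.0.1

Derivation:
Op 1: tick 10 -> clock=10.
Op 2: tick 8 -> clock=18.
Op 3: tick 1 -> clock=19.
Op 4: insert a.com -> 10.0.0.1 (expiry=19+5=24). clock=19
Op 5: tick 12 -> clock=31. purged={a.com}
Op 6: tick 2 -> clock=33.
Op 7: insert e.com -> 10.0.0.2 (expiry=33+1=34). clock=33
Op 8: tick 7 -> clock=40. purged={e.com}
Op 9: tick 13 -> clock=53.
Op 10: tick 7 -> clock=60.
Op 11: tick 1 -> clock=61.
Op 12: tick 10 -> clock=71.
Op 13: tick 1 -> clock=72.
Op 14: insert b.com -> 10.0.0.2 (expiry=72+1=73). clock=72
Op 15: tick 13 -> clock=85. purged={b.com}
Op 16: insert e.com -> 10.0.0.1 (expiry=85+3=88). clock=85
Op 17: insert b.com -> 10.0.0.1 (expiry=85+13=98). clock=85
lookup e.com: present, ip=10.0.0.1 expiry=88 > clock=85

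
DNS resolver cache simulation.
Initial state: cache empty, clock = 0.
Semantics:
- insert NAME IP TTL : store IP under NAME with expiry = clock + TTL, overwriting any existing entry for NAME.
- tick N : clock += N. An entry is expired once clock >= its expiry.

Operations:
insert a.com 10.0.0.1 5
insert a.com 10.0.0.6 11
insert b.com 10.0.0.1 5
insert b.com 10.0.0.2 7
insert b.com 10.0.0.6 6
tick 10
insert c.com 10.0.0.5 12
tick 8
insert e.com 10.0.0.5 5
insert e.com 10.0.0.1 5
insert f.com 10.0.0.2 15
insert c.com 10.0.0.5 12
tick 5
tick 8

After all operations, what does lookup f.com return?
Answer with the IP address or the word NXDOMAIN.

Op 1: insert a.com -> 10.0.0.1 (expiry=0+5=5). clock=0
Op 2: insert a.com -> 10.0.0.6 (expiry=0+11=11). clock=0
Op 3: insert b.com -> 10.0.0.1 (expiry=0+5=5). clock=0
Op 4: insert b.com -> 10.0.0.2 (expiry=0+7=7). clock=0
Op 5: insert b.com -> 10.0.0.6 (expiry=0+6=6). clock=0
Op 6: tick 10 -> clock=10. purged={b.com}
Op 7: insert c.com -> 10.0.0.5 (expiry=10+12=22). clock=10
Op 8: tick 8 -> clock=18. purged={a.com}
Op 9: insert e.com -> 10.0.0.5 (expiry=18+5=23). clock=18
Op 10: insert e.com -> 10.0.0.1 (expiry=18+5=23). clock=18
Op 11: insert f.com -> 10.0.0.2 (expiry=18+15=33). clock=18
Op 12: insert c.com -> 10.0.0.5 (expiry=18+12=30). clock=18
Op 13: tick 5 -> clock=23. purged={e.com}
Op 14: tick 8 -> clock=31. purged={c.com}
lookup f.com: present, ip=10.0.0.2 expiry=33 > clock=31

Answer: 10.0.0.2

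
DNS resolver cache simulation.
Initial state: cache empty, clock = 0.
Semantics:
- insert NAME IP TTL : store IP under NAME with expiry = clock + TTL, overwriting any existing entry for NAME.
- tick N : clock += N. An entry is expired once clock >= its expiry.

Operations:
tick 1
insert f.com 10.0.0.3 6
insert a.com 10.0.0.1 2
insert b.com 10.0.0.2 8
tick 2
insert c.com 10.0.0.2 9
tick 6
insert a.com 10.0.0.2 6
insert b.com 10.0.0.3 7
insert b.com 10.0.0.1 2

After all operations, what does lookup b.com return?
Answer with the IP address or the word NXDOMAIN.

Answer: 10.0.0.1

Derivation:
Op 1: tick 1 -> clock=1.
Op 2: insert f.com -> 10.0.0.3 (expiry=1+6=7). clock=1
Op 3: insert a.com -> 10.0.0.1 (expiry=1+2=3). clock=1
Op 4: insert b.com -> 10.0.0.2 (expiry=1+8=9). clock=1
Op 5: tick 2 -> clock=3. purged={a.com}
Op 6: insert c.com -> 10.0.0.2 (expiry=3+9=12). clock=3
Op 7: tick 6 -> clock=9. purged={b.com,f.com}
Op 8: insert a.com -> 10.0.0.2 (expiry=9+6=15). clock=9
Op 9: insert b.com -> 10.0.0.3 (expiry=9+7=16). clock=9
Op 10: insert b.com -> 10.0.0.1 (expiry=9+2=11). clock=9
lookup b.com: present, ip=10.0.0.1 expiry=11 > clock=9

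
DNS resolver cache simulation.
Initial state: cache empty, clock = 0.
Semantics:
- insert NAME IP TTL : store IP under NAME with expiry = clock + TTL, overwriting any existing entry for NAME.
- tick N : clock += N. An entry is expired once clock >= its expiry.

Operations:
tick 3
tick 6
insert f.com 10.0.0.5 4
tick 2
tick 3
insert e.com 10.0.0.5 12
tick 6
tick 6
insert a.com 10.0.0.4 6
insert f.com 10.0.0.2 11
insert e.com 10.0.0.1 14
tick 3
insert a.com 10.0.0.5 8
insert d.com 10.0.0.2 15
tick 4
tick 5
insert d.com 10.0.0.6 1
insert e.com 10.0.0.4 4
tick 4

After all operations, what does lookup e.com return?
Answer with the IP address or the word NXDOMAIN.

Answer: NXDOMAIN

Derivation:
Op 1: tick 3 -> clock=3.
Op 2: tick 6 -> clock=9.
Op 3: insert f.com -> 10.0.0.5 (expiry=9+4=13). clock=9
Op 4: tick 2 -> clock=11.
Op 5: tick 3 -> clock=14. purged={f.com}
Op 6: insert e.com -> 10.0.0.5 (expiry=14+12=26). clock=14
Op 7: tick 6 -> clock=20.
Op 8: tick 6 -> clock=26. purged={e.com}
Op 9: insert a.com -> 10.0.0.4 (expiry=26+6=32). clock=26
Op 10: insert f.com -> 10.0.0.2 (expiry=26+11=37). clock=26
Op 11: insert e.com -> 10.0.0.1 (expiry=26+14=40). clock=26
Op 12: tick 3 -> clock=29.
Op 13: insert a.com -> 10.0.0.5 (expiry=29+8=37). clock=29
Op 14: insert d.com -> 10.0.0.2 (expiry=29+15=44). clock=29
Op 15: tick 4 -> clock=33.
Op 16: tick 5 -> clock=38. purged={a.com,f.com}
Op 17: insert d.com -> 10.0.0.6 (expiry=38+1=39). clock=38
Op 18: insert e.com -> 10.0.0.4 (expiry=38+4=42). clock=38
Op 19: tick 4 -> clock=42. purged={d.com,e.com}
lookup e.com: not in cache (expired or never inserted)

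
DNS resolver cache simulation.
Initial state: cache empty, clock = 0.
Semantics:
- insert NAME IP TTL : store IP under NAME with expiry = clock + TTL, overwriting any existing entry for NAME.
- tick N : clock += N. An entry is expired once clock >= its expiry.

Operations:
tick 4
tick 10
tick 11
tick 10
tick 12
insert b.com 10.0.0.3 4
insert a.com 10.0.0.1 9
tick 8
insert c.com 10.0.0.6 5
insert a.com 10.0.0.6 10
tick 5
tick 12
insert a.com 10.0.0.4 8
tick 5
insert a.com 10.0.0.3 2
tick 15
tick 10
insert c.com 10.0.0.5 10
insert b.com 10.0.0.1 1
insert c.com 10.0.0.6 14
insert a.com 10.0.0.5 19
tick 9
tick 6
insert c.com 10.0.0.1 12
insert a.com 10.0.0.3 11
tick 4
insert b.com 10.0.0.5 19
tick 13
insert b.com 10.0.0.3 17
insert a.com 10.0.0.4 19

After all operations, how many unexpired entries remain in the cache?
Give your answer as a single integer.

Answer: 2

Derivation:
Op 1: tick 4 -> clock=4.
Op 2: tick 10 -> clock=14.
Op 3: tick 11 -> clock=25.
Op 4: tick 10 -> clock=35.
Op 5: tick 12 -> clock=47.
Op 6: insert b.com -> 10.0.0.3 (expiry=47+4=51). clock=47
Op 7: insert a.com -> 10.0.0.1 (expiry=47+9=56). clock=47
Op 8: tick 8 -> clock=55. purged={b.com}
Op 9: insert c.com -> 10.0.0.6 (expiry=55+5=60). clock=55
Op 10: insert a.com -> 10.0.0.6 (expiry=55+10=65). clock=55
Op 11: tick 5 -> clock=60. purged={c.com}
Op 12: tick 12 -> clock=72. purged={a.com}
Op 13: insert a.com -> 10.0.0.4 (expiry=72+8=80). clock=72
Op 14: tick 5 -> clock=77.
Op 15: insert a.com -> 10.0.0.3 (expiry=77+2=79). clock=77
Op 16: tick 15 -> clock=92. purged={a.com}
Op 17: tick 10 -> clock=102.
Op 18: insert c.com -> 10.0.0.5 (expiry=102+10=112). clock=102
Op 19: insert b.com -> 10.0.0.1 (expiry=102+1=103). clock=102
Op 20: insert c.com -> 10.0.0.6 (expiry=102+14=116). clock=102
Op 21: insert a.com -> 10.0.0.5 (expiry=102+19=121). clock=102
Op 22: tick 9 -> clock=111. purged={b.com}
Op 23: tick 6 -> clock=117. purged={c.com}
Op 24: insert c.com -> 10.0.0.1 (expiry=117+12=129). clock=117
Op 25: insert a.com -> 10.0.0.3 (expiry=117+11=128). clock=117
Op 26: tick 4 -> clock=121.
Op 27: insert b.com -> 10.0.0.5 (expiry=121+19=140). clock=121
Op 28: tick 13 -> clock=134. purged={a.com,c.com}
Op 29: insert b.com -> 10.0.0.3 (expiry=134+17=151). clock=134
Op 30: insert a.com -> 10.0.0.4 (expiry=134+19=153). clock=134
Final cache (unexpired): {a.com,b.com} -> size=2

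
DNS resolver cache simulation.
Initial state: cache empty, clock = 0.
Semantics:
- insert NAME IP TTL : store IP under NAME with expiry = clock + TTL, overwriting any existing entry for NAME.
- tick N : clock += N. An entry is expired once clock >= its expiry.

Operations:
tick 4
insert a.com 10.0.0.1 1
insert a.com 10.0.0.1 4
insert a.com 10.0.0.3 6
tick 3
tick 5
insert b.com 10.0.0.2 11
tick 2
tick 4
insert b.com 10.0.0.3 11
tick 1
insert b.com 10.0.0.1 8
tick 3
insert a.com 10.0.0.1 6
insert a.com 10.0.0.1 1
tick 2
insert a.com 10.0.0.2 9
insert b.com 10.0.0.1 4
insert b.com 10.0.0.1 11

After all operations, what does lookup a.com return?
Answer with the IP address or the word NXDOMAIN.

Op 1: tick 4 -> clock=4.
Op 2: insert a.com -> 10.0.0.1 (expiry=4+1=5). clock=4
Op 3: insert a.com -> 10.0.0.1 (expiry=4+4=8). clock=4
Op 4: insert a.com -> 10.0.0.3 (expiry=4+6=10). clock=4
Op 5: tick 3 -> clock=7.
Op 6: tick 5 -> clock=12. purged={a.com}
Op 7: insert b.com -> 10.0.0.2 (expiry=12+11=23). clock=12
Op 8: tick 2 -> clock=14.
Op 9: tick 4 -> clock=18.
Op 10: insert b.com -> 10.0.0.3 (expiry=18+11=29). clock=18
Op 11: tick 1 -> clock=19.
Op 12: insert b.com -> 10.0.0.1 (expiry=19+8=27). clock=19
Op 13: tick 3 -> clock=22.
Op 14: insert a.com -> 10.0.0.1 (expiry=22+6=28). clock=22
Op 15: insert a.com -> 10.0.0.1 (expiry=22+1=23). clock=22
Op 16: tick 2 -> clock=24. purged={a.com}
Op 17: insert a.com -> 10.0.0.2 (expiry=24+9=33). clock=24
Op 18: insert b.com -> 10.0.0.1 (expiry=24+4=28). clock=24
Op 19: insert b.com -> 10.0.0.1 (expiry=24+11=35). clock=24
lookup a.com: present, ip=10.0.0.2 expiry=33 > clock=24

Answer: 10.0.0.2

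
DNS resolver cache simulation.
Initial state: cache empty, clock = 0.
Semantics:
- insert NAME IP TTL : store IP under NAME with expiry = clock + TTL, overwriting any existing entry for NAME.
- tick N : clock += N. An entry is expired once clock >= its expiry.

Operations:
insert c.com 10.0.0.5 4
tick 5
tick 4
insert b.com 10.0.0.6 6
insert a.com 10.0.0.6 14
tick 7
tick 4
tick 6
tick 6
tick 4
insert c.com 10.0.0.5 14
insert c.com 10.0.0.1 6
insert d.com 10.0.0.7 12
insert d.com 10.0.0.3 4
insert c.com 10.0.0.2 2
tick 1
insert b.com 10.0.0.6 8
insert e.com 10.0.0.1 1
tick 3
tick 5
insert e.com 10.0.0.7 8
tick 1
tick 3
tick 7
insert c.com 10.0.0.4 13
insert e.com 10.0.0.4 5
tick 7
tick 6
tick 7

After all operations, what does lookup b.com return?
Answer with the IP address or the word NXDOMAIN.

Answer: NXDOMAIN

Derivation:
Op 1: insert c.com -> 10.0.0.5 (expiry=0+4=4). clock=0
Op 2: tick 5 -> clock=5. purged={c.com}
Op 3: tick 4 -> clock=9.
Op 4: insert b.com -> 10.0.0.6 (expiry=9+6=15). clock=9
Op 5: insert a.com -> 10.0.0.6 (expiry=9+14=23). clock=9
Op 6: tick 7 -> clock=16. purged={b.com}
Op 7: tick 4 -> clock=20.
Op 8: tick 6 -> clock=26. purged={a.com}
Op 9: tick 6 -> clock=32.
Op 10: tick 4 -> clock=36.
Op 11: insert c.com -> 10.0.0.5 (expiry=36+14=50). clock=36
Op 12: insert c.com -> 10.0.0.1 (expiry=36+6=42). clock=36
Op 13: insert d.com -> 10.0.0.7 (expiry=36+12=48). clock=36
Op 14: insert d.com -> 10.0.0.3 (expiry=36+4=40). clock=36
Op 15: insert c.com -> 10.0.0.2 (expiry=36+2=38). clock=36
Op 16: tick 1 -> clock=37.
Op 17: insert b.com -> 10.0.0.6 (expiry=37+8=45). clock=37
Op 18: insert e.com -> 10.0.0.1 (expiry=37+1=38). clock=37
Op 19: tick 3 -> clock=40. purged={c.com,d.com,e.com}
Op 20: tick 5 -> clock=45. purged={b.com}
Op 21: insert e.com -> 10.0.0.7 (expiry=45+8=53). clock=45
Op 22: tick 1 -> clock=46.
Op 23: tick 3 -> clock=49.
Op 24: tick 7 -> clock=56. purged={e.com}
Op 25: insert c.com -> 10.0.0.4 (expiry=56+13=69). clock=56
Op 26: insert e.com -> 10.0.0.4 (expiry=56+5=61). clock=56
Op 27: tick 7 -> clock=63. purged={e.com}
Op 28: tick 6 -> clock=69. purged={c.com}
Op 29: tick 7 -> clock=76.
lookup b.com: not in cache (expired or never inserted)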